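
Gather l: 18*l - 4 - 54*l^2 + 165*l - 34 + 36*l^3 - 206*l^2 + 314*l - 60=36*l^3 - 260*l^2 + 497*l - 98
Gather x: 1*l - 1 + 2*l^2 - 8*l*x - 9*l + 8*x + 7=2*l^2 - 8*l + x*(8 - 8*l) + 6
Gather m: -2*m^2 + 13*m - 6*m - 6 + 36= -2*m^2 + 7*m + 30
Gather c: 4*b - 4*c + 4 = 4*b - 4*c + 4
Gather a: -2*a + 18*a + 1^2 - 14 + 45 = 16*a + 32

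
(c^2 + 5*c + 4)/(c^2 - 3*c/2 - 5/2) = 2*(c + 4)/(2*c - 5)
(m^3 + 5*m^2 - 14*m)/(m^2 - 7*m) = (m^2 + 5*m - 14)/(m - 7)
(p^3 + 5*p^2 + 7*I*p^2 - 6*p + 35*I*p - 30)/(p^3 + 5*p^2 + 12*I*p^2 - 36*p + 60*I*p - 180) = (p + I)/(p + 6*I)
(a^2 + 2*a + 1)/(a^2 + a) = (a + 1)/a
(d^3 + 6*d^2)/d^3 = (d + 6)/d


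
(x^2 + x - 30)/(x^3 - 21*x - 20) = (x + 6)/(x^2 + 5*x + 4)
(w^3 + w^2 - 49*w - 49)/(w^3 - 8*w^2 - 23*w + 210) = (w^2 + 8*w + 7)/(w^2 - w - 30)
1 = 1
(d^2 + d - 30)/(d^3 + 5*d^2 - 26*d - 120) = 1/(d + 4)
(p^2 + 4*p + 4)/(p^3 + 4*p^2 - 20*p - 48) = (p + 2)/(p^2 + 2*p - 24)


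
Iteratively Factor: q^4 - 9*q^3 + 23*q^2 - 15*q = (q - 1)*(q^3 - 8*q^2 + 15*q) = q*(q - 1)*(q^2 - 8*q + 15) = q*(q - 3)*(q - 1)*(q - 5)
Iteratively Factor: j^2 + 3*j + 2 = (j + 2)*(j + 1)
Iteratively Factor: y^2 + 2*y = (y + 2)*(y)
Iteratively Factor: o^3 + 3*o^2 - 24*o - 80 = (o - 5)*(o^2 + 8*o + 16) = (o - 5)*(o + 4)*(o + 4)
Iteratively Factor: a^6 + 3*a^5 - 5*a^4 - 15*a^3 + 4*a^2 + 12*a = (a - 2)*(a^5 + 5*a^4 + 5*a^3 - 5*a^2 - 6*a) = (a - 2)*(a + 1)*(a^4 + 4*a^3 + a^2 - 6*a) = (a - 2)*(a + 1)*(a + 2)*(a^3 + 2*a^2 - 3*a) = a*(a - 2)*(a + 1)*(a + 2)*(a^2 + 2*a - 3) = a*(a - 2)*(a - 1)*(a + 1)*(a + 2)*(a + 3)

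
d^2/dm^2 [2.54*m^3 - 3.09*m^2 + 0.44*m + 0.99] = 15.24*m - 6.18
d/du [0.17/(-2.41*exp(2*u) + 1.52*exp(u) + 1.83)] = (0.8194*exp(u) - 0.2584)*exp(u)/(-2.41*exp(2*u) + 1.52*exp(u) + 1.83)^2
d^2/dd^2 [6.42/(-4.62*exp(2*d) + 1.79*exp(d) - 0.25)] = (-6.42*(9.24*exp(d) - 1.79)*(18.48*exp(d) - 3.58)*exp(d) + (118.6416*exp(d) - 11.4918)*(4.62*exp(2*d) - 1.79*exp(d) + 0.25))*exp(d)/(4.62*exp(2*d) - 1.79*exp(d) + 0.25)^3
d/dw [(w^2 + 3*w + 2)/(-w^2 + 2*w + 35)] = (5*w^2 + 74*w + 101)/(w^4 - 4*w^3 - 66*w^2 + 140*w + 1225)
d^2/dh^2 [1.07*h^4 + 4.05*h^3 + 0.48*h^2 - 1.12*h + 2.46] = 12.84*h^2 + 24.3*h + 0.96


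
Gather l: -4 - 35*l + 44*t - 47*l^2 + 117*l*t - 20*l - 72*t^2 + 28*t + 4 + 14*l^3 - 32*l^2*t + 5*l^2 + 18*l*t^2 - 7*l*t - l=14*l^3 + l^2*(-32*t - 42) + l*(18*t^2 + 110*t - 56) - 72*t^2 + 72*t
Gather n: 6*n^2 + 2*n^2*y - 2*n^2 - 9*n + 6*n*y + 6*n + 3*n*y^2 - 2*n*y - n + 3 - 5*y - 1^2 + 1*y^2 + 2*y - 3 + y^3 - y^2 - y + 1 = n^2*(2*y + 4) + n*(3*y^2 + 4*y - 4) + y^3 - 4*y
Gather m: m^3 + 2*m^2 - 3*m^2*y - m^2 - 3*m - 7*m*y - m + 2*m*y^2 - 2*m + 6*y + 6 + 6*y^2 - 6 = m^3 + m^2*(1 - 3*y) + m*(2*y^2 - 7*y - 6) + 6*y^2 + 6*y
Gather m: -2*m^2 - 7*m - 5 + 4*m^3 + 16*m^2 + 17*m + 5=4*m^3 + 14*m^2 + 10*m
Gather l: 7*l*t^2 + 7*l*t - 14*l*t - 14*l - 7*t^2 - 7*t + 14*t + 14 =l*(7*t^2 - 7*t - 14) - 7*t^2 + 7*t + 14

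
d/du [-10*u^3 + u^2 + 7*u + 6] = -30*u^2 + 2*u + 7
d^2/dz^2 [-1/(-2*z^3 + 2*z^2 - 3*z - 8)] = 2*(2*(1 - 3*z)*(2*z^3 - 2*z^2 + 3*z + 8) + (6*z^2 - 4*z + 3)^2)/(2*z^3 - 2*z^2 + 3*z + 8)^3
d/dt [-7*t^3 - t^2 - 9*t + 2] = -21*t^2 - 2*t - 9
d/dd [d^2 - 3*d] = 2*d - 3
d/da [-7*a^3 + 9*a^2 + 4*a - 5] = -21*a^2 + 18*a + 4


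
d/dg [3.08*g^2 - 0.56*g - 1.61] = 6.16*g - 0.56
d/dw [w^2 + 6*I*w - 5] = 2*w + 6*I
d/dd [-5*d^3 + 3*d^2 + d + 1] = -15*d^2 + 6*d + 1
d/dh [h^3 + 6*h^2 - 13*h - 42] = 3*h^2 + 12*h - 13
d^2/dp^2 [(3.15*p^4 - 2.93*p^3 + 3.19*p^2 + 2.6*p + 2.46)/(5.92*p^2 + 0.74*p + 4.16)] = (220.79232*p^6 + 82.7971200000001*p^5 + 475.80372*p^4 + 450.549592*p^3 + 645.953664*p^2 - 623.75616*p - 24.069584)/(207.474688*p^6 + 77.803008*p^5 + 447.104448*p^4 + 109.749992*p^3 + 314.181504*p^2 + 38.418432*p + 71.991296)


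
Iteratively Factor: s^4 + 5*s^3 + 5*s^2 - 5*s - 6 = (s - 1)*(s^3 + 6*s^2 + 11*s + 6) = (s - 1)*(s + 2)*(s^2 + 4*s + 3) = (s - 1)*(s + 1)*(s + 2)*(s + 3)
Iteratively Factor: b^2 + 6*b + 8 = (b + 2)*(b + 4)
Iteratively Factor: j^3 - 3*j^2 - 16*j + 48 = (j - 3)*(j^2 - 16) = (j - 3)*(j + 4)*(j - 4)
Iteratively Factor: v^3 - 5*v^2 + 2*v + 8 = (v - 2)*(v^2 - 3*v - 4) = (v - 4)*(v - 2)*(v + 1)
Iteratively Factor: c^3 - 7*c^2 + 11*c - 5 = (c - 5)*(c^2 - 2*c + 1) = (c - 5)*(c - 1)*(c - 1)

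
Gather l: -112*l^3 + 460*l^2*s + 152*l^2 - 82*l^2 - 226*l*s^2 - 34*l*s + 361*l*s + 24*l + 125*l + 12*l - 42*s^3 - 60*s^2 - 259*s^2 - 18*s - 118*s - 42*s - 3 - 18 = -112*l^3 + l^2*(460*s + 70) + l*(-226*s^2 + 327*s + 161) - 42*s^3 - 319*s^2 - 178*s - 21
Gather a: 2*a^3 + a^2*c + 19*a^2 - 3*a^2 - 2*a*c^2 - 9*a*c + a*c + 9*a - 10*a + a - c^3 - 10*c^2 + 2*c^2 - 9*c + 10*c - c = 2*a^3 + a^2*(c + 16) + a*(-2*c^2 - 8*c) - c^3 - 8*c^2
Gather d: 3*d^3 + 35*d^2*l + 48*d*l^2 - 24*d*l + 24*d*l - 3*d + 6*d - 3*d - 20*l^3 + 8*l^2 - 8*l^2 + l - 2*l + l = 3*d^3 + 35*d^2*l + 48*d*l^2 - 20*l^3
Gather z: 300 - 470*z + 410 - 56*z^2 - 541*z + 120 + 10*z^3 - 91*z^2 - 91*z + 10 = 10*z^3 - 147*z^2 - 1102*z + 840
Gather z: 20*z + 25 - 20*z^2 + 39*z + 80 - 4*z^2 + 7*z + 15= -24*z^2 + 66*z + 120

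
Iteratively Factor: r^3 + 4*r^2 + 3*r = (r)*(r^2 + 4*r + 3) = r*(r + 1)*(r + 3)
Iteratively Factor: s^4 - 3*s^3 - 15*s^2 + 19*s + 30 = (s - 2)*(s^3 - s^2 - 17*s - 15) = (s - 2)*(s + 3)*(s^2 - 4*s - 5) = (s - 2)*(s + 1)*(s + 3)*(s - 5)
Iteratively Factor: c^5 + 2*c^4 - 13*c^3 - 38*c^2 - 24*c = (c + 2)*(c^4 - 13*c^2 - 12*c) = (c + 2)*(c + 3)*(c^3 - 3*c^2 - 4*c) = (c - 4)*(c + 2)*(c + 3)*(c^2 + c) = c*(c - 4)*(c + 2)*(c + 3)*(c + 1)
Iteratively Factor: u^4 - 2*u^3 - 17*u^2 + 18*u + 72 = (u - 3)*(u^3 + u^2 - 14*u - 24) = (u - 3)*(u + 3)*(u^2 - 2*u - 8) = (u - 4)*(u - 3)*(u + 3)*(u + 2)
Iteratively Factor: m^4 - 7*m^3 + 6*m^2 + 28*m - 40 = (m + 2)*(m^3 - 9*m^2 + 24*m - 20) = (m - 2)*(m + 2)*(m^2 - 7*m + 10) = (m - 2)^2*(m + 2)*(m - 5)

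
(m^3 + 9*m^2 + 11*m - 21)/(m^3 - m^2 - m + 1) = (m^2 + 10*m + 21)/(m^2 - 1)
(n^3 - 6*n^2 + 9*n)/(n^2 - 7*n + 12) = n*(n - 3)/(n - 4)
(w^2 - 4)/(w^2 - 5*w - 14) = (w - 2)/(w - 7)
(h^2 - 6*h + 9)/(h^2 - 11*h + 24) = (h - 3)/(h - 8)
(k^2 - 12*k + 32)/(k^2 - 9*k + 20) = (k - 8)/(k - 5)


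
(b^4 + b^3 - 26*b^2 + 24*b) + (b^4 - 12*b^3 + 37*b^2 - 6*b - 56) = 2*b^4 - 11*b^3 + 11*b^2 + 18*b - 56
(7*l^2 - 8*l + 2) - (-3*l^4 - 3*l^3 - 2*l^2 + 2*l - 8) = 3*l^4 + 3*l^3 + 9*l^2 - 10*l + 10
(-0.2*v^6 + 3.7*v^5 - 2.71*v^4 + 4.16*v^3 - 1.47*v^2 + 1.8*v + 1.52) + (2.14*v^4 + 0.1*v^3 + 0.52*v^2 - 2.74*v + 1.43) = -0.2*v^6 + 3.7*v^5 - 0.57*v^4 + 4.26*v^3 - 0.95*v^2 - 0.94*v + 2.95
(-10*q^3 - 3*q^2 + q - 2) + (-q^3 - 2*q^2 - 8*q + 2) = -11*q^3 - 5*q^2 - 7*q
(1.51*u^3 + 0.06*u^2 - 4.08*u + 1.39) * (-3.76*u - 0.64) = -5.6776*u^4 - 1.192*u^3 + 15.3024*u^2 - 2.6152*u - 0.8896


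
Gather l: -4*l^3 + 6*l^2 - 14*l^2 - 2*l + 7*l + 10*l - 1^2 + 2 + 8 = -4*l^3 - 8*l^2 + 15*l + 9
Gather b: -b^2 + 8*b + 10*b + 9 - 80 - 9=-b^2 + 18*b - 80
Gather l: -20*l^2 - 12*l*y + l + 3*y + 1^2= -20*l^2 + l*(1 - 12*y) + 3*y + 1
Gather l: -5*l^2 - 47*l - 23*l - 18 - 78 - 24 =-5*l^2 - 70*l - 120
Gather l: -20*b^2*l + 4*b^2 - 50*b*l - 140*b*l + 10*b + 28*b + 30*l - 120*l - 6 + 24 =4*b^2 + 38*b + l*(-20*b^2 - 190*b - 90) + 18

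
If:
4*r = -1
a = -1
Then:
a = -1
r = -1/4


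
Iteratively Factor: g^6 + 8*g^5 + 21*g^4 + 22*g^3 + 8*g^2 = (g + 1)*(g^5 + 7*g^4 + 14*g^3 + 8*g^2) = (g + 1)*(g + 4)*(g^4 + 3*g^3 + 2*g^2) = g*(g + 1)*(g + 4)*(g^3 + 3*g^2 + 2*g) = g^2*(g + 1)*(g + 4)*(g^2 + 3*g + 2) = g^2*(g + 1)*(g + 2)*(g + 4)*(g + 1)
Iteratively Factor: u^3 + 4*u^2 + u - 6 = (u + 3)*(u^2 + u - 2) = (u - 1)*(u + 3)*(u + 2)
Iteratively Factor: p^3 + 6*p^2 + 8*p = (p + 4)*(p^2 + 2*p) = (p + 2)*(p + 4)*(p)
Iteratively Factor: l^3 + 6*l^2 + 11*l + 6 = (l + 1)*(l^2 + 5*l + 6) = (l + 1)*(l + 3)*(l + 2)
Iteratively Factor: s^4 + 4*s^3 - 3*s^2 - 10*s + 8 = (s + 2)*(s^3 + 2*s^2 - 7*s + 4) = (s - 1)*(s + 2)*(s^2 + 3*s - 4) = (s - 1)^2*(s + 2)*(s + 4)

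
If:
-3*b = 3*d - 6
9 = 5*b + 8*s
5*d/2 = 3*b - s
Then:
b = 1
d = 1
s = 1/2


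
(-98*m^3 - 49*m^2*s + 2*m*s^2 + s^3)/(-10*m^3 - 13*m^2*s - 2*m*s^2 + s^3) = (-49*m^2 + s^2)/(-5*m^2 - 4*m*s + s^2)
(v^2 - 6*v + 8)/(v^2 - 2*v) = (v - 4)/v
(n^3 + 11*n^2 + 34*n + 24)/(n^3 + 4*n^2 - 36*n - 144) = (n + 1)/(n - 6)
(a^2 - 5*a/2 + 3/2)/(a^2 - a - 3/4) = 2*(a - 1)/(2*a + 1)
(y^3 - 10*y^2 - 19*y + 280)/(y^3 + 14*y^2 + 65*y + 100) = (y^2 - 15*y + 56)/(y^2 + 9*y + 20)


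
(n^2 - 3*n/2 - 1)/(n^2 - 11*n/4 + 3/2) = 2*(2*n + 1)/(4*n - 3)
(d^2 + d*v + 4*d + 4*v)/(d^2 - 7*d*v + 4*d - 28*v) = (-d - v)/(-d + 7*v)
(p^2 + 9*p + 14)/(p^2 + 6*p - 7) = (p + 2)/(p - 1)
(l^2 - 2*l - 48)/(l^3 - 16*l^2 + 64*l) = (l + 6)/(l*(l - 8))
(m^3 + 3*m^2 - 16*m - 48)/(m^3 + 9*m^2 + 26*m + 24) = (m - 4)/(m + 2)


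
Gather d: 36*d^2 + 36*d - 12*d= 36*d^2 + 24*d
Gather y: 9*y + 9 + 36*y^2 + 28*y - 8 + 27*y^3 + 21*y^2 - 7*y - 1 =27*y^3 + 57*y^2 + 30*y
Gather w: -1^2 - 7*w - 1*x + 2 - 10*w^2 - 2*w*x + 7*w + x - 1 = -10*w^2 - 2*w*x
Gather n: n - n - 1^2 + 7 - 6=0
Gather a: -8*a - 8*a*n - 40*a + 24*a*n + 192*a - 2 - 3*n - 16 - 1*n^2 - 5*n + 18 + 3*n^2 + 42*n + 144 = a*(16*n + 144) + 2*n^2 + 34*n + 144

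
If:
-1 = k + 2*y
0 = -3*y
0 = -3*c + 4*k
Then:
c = -4/3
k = -1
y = 0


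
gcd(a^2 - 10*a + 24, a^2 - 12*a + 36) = a - 6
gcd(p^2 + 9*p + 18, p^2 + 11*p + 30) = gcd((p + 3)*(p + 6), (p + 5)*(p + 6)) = p + 6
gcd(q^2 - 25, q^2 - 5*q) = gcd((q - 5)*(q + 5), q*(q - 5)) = q - 5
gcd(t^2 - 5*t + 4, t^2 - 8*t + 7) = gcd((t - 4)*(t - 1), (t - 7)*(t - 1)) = t - 1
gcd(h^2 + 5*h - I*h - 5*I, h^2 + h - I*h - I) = h - I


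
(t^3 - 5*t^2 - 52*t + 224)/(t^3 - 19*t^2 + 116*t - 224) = (t + 7)/(t - 7)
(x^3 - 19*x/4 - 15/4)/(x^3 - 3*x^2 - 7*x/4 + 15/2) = (x + 1)/(x - 2)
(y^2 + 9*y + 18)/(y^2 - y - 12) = (y + 6)/(y - 4)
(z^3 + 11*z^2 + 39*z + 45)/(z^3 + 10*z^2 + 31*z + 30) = (z + 3)/(z + 2)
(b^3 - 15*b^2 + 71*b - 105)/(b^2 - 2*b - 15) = (b^2 - 10*b + 21)/(b + 3)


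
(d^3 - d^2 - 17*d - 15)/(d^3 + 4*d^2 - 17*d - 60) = (d^2 - 4*d - 5)/(d^2 + d - 20)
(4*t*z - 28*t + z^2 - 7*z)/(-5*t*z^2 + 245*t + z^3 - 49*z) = (4*t + z)/(-5*t*z - 35*t + z^2 + 7*z)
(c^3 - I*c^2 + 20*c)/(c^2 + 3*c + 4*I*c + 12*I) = c*(c - 5*I)/(c + 3)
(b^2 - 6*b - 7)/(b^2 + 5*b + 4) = (b - 7)/(b + 4)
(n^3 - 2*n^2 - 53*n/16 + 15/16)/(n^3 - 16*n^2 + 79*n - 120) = (n^2 + n - 5/16)/(n^2 - 13*n + 40)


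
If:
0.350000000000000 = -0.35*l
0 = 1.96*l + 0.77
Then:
No Solution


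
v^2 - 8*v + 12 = (v - 6)*(v - 2)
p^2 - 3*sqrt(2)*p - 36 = (p - 6*sqrt(2))*(p + 3*sqrt(2))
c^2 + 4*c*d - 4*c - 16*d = (c - 4)*(c + 4*d)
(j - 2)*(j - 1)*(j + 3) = j^3 - 7*j + 6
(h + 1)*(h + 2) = h^2 + 3*h + 2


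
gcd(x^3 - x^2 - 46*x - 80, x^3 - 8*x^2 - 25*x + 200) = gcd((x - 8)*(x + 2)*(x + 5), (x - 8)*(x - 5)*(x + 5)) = x^2 - 3*x - 40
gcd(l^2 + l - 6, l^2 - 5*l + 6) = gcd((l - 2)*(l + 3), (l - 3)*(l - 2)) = l - 2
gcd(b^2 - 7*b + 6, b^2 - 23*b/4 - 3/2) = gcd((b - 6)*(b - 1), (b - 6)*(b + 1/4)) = b - 6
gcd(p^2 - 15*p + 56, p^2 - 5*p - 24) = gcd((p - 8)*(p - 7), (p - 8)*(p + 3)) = p - 8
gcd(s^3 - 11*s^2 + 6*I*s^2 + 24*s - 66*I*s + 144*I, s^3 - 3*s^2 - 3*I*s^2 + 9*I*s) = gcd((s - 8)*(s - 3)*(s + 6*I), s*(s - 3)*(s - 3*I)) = s - 3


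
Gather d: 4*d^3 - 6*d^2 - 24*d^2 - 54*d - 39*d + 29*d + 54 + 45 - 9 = 4*d^3 - 30*d^2 - 64*d + 90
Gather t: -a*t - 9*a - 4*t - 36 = -9*a + t*(-a - 4) - 36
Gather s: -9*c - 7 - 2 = -9*c - 9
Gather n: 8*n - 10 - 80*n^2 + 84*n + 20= -80*n^2 + 92*n + 10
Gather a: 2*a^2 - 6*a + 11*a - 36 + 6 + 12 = 2*a^2 + 5*a - 18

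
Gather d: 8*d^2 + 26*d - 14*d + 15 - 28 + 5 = 8*d^2 + 12*d - 8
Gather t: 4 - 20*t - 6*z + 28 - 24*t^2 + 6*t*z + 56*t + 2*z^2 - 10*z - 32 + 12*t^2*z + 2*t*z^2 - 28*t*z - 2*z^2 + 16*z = t^2*(12*z - 24) + t*(2*z^2 - 22*z + 36)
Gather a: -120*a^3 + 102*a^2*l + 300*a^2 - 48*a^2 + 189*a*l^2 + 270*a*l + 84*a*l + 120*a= -120*a^3 + a^2*(102*l + 252) + a*(189*l^2 + 354*l + 120)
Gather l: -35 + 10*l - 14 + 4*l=14*l - 49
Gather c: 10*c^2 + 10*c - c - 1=10*c^2 + 9*c - 1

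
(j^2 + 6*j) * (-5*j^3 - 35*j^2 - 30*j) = -5*j^5 - 65*j^4 - 240*j^3 - 180*j^2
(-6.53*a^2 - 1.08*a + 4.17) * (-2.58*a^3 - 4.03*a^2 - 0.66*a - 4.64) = 16.8474*a^5 + 29.1023*a^4 - 2.0964*a^3 + 14.2069*a^2 + 2.259*a - 19.3488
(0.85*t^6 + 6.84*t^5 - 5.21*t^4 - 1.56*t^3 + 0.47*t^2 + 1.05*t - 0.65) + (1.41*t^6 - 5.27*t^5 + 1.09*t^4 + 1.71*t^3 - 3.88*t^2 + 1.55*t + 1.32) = 2.26*t^6 + 1.57*t^5 - 4.12*t^4 + 0.15*t^3 - 3.41*t^2 + 2.6*t + 0.67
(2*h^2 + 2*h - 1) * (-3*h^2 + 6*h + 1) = -6*h^4 + 6*h^3 + 17*h^2 - 4*h - 1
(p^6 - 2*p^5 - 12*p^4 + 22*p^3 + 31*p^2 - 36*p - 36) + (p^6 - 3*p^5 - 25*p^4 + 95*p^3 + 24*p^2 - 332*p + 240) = 2*p^6 - 5*p^5 - 37*p^4 + 117*p^3 + 55*p^2 - 368*p + 204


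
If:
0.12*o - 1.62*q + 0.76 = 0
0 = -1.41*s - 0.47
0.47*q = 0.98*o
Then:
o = 0.23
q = 0.49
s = -0.33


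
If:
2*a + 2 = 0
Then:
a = -1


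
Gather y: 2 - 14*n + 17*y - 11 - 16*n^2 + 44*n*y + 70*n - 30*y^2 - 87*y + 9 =-16*n^2 + 56*n - 30*y^2 + y*(44*n - 70)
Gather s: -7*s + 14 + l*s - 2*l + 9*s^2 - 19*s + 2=-2*l + 9*s^2 + s*(l - 26) + 16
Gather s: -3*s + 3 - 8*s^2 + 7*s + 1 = -8*s^2 + 4*s + 4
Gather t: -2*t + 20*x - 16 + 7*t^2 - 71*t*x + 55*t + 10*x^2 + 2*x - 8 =7*t^2 + t*(53 - 71*x) + 10*x^2 + 22*x - 24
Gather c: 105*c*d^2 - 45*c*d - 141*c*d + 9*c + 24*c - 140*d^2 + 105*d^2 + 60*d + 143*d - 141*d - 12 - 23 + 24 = c*(105*d^2 - 186*d + 33) - 35*d^2 + 62*d - 11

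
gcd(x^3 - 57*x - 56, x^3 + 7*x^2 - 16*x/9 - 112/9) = x + 7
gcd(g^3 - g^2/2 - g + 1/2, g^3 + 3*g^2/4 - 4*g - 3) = 1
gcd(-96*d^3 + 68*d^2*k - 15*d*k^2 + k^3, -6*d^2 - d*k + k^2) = 3*d - k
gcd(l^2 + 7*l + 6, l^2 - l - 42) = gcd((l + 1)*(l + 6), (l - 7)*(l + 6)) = l + 6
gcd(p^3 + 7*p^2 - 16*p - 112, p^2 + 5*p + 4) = p + 4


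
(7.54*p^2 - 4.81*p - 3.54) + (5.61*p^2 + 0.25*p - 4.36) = 13.15*p^2 - 4.56*p - 7.9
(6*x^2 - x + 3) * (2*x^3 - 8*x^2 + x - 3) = 12*x^5 - 50*x^4 + 20*x^3 - 43*x^2 + 6*x - 9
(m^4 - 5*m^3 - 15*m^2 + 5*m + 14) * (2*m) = 2*m^5 - 10*m^4 - 30*m^3 + 10*m^2 + 28*m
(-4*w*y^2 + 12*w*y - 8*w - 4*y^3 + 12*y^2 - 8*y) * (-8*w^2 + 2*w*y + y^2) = 32*w^3*y^2 - 96*w^3*y + 64*w^3 + 24*w^2*y^3 - 72*w^2*y^2 + 48*w^2*y - 12*w*y^4 + 36*w*y^3 - 24*w*y^2 - 4*y^5 + 12*y^4 - 8*y^3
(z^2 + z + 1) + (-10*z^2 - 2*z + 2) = -9*z^2 - z + 3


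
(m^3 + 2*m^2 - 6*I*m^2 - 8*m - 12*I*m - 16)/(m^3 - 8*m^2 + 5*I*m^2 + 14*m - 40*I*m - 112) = (m^2 + m*(2 - 4*I) - 8*I)/(m^2 + m*(-8 + 7*I) - 56*I)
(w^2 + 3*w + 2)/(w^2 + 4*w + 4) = (w + 1)/(w + 2)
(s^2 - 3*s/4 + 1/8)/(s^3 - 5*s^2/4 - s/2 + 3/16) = 2*(2*s - 1)/(4*s^2 - 4*s - 3)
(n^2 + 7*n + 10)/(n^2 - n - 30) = (n + 2)/(n - 6)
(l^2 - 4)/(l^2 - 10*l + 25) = (l^2 - 4)/(l^2 - 10*l + 25)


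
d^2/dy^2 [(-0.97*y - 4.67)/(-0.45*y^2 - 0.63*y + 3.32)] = ((0.9*y + 0.63)*(0.97*y + 4.67)*(1.8*y + 1.26) - (2.619*y + 5.4252)*(0.45*y^2 + 0.63*y - 3.32))/(0.45*y^2 + 0.63*y - 3.32)^3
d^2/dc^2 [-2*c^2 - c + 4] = -4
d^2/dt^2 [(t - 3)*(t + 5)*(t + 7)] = 6*t + 18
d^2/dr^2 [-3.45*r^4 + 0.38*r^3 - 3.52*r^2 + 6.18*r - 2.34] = -41.4*r^2 + 2.28*r - 7.04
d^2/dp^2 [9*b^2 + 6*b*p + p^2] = 2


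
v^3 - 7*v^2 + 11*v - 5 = (v - 5)*(v - 1)^2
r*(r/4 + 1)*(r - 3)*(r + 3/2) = r^4/4 + 5*r^3/8 - 21*r^2/8 - 9*r/2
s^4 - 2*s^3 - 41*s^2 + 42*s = s*(s - 7)*(s - 1)*(s + 6)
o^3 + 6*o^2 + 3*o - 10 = (o - 1)*(o + 2)*(o + 5)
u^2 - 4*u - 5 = (u - 5)*(u + 1)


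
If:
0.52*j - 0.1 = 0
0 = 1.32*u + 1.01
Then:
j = 0.19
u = -0.77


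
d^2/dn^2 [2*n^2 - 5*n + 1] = 4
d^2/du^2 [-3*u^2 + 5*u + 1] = -6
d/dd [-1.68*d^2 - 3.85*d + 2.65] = -3.36*d - 3.85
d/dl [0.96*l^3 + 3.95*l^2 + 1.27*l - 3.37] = 2.88*l^2 + 7.9*l + 1.27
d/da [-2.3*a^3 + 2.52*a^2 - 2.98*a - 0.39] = -6.9*a^2 + 5.04*a - 2.98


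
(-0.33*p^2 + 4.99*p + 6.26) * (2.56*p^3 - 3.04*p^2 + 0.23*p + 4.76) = -0.8448*p^5 + 13.7776*p^4 + 0.7801*p^3 - 19.4535*p^2 + 25.1922*p + 29.7976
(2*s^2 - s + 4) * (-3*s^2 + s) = -6*s^4 + 5*s^3 - 13*s^2 + 4*s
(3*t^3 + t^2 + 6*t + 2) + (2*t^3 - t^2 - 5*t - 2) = 5*t^3 + t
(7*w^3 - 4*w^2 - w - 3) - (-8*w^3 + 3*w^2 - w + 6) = 15*w^3 - 7*w^2 - 9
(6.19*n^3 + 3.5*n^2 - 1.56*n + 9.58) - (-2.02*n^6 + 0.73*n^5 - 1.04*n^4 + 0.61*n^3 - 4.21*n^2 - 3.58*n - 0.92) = 2.02*n^6 - 0.73*n^5 + 1.04*n^4 + 5.58*n^3 + 7.71*n^2 + 2.02*n + 10.5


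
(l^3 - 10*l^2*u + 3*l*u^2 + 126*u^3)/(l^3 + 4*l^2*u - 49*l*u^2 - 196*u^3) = (l^2 - 3*l*u - 18*u^2)/(l^2 + 11*l*u + 28*u^2)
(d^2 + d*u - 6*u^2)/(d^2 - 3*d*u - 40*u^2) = (-d^2 - d*u + 6*u^2)/(-d^2 + 3*d*u + 40*u^2)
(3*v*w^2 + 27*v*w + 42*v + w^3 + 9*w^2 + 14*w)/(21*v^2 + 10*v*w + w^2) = (w^2 + 9*w + 14)/(7*v + w)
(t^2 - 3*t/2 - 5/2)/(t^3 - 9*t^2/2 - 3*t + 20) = (t + 1)/(t^2 - 2*t - 8)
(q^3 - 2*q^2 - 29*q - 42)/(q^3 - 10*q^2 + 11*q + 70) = (q + 3)/(q - 5)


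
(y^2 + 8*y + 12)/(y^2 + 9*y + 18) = (y + 2)/(y + 3)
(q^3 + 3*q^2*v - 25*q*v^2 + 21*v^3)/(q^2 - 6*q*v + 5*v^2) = (q^2 + 4*q*v - 21*v^2)/(q - 5*v)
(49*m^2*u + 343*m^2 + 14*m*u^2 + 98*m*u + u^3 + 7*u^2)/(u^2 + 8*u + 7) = (49*m^2 + 14*m*u + u^2)/(u + 1)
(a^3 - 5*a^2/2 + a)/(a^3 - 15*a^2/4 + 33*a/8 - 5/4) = 4*a/(4*a - 5)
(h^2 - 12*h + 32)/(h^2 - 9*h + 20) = (h - 8)/(h - 5)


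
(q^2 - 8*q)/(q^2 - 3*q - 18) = q*(8 - q)/(-q^2 + 3*q + 18)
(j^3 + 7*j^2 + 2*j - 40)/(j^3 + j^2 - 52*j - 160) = (j - 2)/(j - 8)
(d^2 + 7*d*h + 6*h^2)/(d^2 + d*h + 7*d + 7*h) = (d + 6*h)/(d + 7)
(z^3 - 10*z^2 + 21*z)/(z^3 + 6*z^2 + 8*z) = (z^2 - 10*z + 21)/(z^2 + 6*z + 8)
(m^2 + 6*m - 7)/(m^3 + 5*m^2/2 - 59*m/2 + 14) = 2*(m - 1)/(2*m^2 - 9*m + 4)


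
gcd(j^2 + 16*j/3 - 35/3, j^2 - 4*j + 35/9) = j - 5/3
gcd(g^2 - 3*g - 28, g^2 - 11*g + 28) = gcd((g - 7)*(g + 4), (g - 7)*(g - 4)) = g - 7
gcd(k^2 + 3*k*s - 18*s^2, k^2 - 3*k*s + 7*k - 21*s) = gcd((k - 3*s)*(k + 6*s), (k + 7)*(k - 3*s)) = -k + 3*s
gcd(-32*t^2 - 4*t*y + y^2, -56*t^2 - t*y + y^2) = -8*t + y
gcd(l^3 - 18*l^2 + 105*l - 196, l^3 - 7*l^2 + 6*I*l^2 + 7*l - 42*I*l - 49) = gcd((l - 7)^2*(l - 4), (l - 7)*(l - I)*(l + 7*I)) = l - 7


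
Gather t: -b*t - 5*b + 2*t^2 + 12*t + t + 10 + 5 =-5*b + 2*t^2 + t*(13 - b) + 15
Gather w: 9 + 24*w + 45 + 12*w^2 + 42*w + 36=12*w^2 + 66*w + 90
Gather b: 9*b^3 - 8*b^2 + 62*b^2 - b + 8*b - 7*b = 9*b^3 + 54*b^2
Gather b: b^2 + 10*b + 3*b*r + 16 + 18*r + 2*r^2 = b^2 + b*(3*r + 10) + 2*r^2 + 18*r + 16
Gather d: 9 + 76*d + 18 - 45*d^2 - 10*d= -45*d^2 + 66*d + 27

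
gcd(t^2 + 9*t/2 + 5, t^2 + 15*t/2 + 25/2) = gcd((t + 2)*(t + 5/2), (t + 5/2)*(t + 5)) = t + 5/2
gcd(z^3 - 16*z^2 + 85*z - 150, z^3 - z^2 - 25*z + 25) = z - 5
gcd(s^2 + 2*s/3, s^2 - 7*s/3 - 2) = s + 2/3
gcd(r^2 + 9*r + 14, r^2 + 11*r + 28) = r + 7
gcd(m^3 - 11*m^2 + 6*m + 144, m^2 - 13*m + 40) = m - 8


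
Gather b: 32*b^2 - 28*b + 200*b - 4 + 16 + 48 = 32*b^2 + 172*b + 60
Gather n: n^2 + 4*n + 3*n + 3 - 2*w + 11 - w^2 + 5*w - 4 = n^2 + 7*n - w^2 + 3*w + 10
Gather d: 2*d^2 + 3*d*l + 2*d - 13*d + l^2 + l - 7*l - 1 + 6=2*d^2 + d*(3*l - 11) + l^2 - 6*l + 5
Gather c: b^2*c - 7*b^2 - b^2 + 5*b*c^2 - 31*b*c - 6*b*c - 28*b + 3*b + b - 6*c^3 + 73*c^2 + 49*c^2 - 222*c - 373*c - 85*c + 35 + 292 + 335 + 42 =-8*b^2 - 24*b - 6*c^3 + c^2*(5*b + 122) + c*(b^2 - 37*b - 680) + 704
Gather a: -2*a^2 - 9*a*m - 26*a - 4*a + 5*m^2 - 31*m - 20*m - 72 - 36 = -2*a^2 + a*(-9*m - 30) + 5*m^2 - 51*m - 108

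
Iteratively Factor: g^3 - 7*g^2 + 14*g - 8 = (g - 4)*(g^2 - 3*g + 2) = (g - 4)*(g - 2)*(g - 1)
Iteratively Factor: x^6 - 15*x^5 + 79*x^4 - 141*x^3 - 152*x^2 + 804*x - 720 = (x - 3)*(x^5 - 12*x^4 + 43*x^3 - 12*x^2 - 188*x + 240) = (x - 3)*(x + 2)*(x^4 - 14*x^3 + 71*x^2 - 154*x + 120) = (x - 5)*(x - 3)*(x + 2)*(x^3 - 9*x^2 + 26*x - 24) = (x - 5)*(x - 3)*(x - 2)*(x + 2)*(x^2 - 7*x + 12) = (x - 5)*(x - 3)^2*(x - 2)*(x + 2)*(x - 4)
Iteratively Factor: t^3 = (t)*(t^2) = t^2*(t)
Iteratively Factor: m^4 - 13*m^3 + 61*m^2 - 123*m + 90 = (m - 5)*(m^3 - 8*m^2 + 21*m - 18) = (m - 5)*(m - 2)*(m^2 - 6*m + 9) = (m - 5)*(m - 3)*(m - 2)*(m - 3)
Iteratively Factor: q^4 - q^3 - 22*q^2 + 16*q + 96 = (q - 4)*(q^3 + 3*q^2 - 10*q - 24) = (q - 4)*(q + 4)*(q^2 - q - 6) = (q - 4)*(q - 3)*(q + 4)*(q + 2)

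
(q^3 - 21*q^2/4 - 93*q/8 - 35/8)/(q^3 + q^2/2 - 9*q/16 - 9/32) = 4*(4*q^2 - 23*q - 35)/(16*q^2 - 9)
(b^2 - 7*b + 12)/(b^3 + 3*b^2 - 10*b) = (b^2 - 7*b + 12)/(b*(b^2 + 3*b - 10))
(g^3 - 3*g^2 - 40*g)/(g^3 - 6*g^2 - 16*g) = (g + 5)/(g + 2)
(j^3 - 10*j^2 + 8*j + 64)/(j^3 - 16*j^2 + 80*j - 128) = (j + 2)/(j - 4)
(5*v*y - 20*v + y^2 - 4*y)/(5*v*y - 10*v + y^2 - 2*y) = (y - 4)/(y - 2)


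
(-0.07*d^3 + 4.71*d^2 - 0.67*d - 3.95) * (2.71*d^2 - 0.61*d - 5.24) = -0.1897*d^5 + 12.8068*d^4 - 4.322*d^3 - 34.9762*d^2 + 5.9203*d + 20.698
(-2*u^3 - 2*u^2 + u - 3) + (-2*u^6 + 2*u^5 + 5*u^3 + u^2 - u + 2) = -2*u^6 + 2*u^5 + 3*u^3 - u^2 - 1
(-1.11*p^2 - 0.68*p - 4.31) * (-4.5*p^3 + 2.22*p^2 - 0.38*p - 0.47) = 4.995*p^5 + 0.5958*p^4 + 18.3072*p^3 - 8.7881*p^2 + 1.9574*p + 2.0257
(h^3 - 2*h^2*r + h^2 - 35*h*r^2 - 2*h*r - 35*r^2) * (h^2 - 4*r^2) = h^5 - 2*h^4*r + h^4 - 39*h^3*r^2 - 2*h^3*r + 8*h^2*r^3 - 39*h^2*r^2 + 140*h*r^4 + 8*h*r^3 + 140*r^4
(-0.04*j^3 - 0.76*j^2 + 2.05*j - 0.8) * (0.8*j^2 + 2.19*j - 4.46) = -0.032*j^5 - 0.6956*j^4 + 0.154*j^3 + 7.2391*j^2 - 10.895*j + 3.568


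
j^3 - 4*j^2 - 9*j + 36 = (j - 4)*(j - 3)*(j + 3)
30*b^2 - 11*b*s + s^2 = (-6*b + s)*(-5*b + s)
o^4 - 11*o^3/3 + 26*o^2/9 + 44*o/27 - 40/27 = (o - 2)*(o - 5/3)*(o - 2/3)*(o + 2/3)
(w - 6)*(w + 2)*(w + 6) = w^3 + 2*w^2 - 36*w - 72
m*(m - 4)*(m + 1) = m^3 - 3*m^2 - 4*m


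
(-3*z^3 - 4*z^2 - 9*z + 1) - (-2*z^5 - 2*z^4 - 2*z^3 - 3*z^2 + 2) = 2*z^5 + 2*z^4 - z^3 - z^2 - 9*z - 1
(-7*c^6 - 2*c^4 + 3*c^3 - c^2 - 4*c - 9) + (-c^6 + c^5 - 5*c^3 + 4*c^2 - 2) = -8*c^6 + c^5 - 2*c^4 - 2*c^3 + 3*c^2 - 4*c - 11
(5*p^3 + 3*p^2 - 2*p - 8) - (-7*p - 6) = 5*p^3 + 3*p^2 + 5*p - 2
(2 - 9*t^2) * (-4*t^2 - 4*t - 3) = 36*t^4 + 36*t^3 + 19*t^2 - 8*t - 6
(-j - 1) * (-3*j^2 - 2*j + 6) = 3*j^3 + 5*j^2 - 4*j - 6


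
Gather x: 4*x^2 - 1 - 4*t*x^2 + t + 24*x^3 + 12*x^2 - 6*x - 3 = t + 24*x^3 + x^2*(16 - 4*t) - 6*x - 4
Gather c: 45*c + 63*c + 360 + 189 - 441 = 108*c + 108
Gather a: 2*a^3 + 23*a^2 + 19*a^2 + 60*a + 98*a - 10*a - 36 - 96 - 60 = 2*a^3 + 42*a^2 + 148*a - 192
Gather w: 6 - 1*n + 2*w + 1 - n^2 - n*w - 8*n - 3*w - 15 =-n^2 - 9*n + w*(-n - 1) - 8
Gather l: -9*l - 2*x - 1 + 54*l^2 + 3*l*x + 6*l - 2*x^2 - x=54*l^2 + l*(3*x - 3) - 2*x^2 - 3*x - 1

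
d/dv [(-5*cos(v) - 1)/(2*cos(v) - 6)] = -8*sin(v)/(cos(v) - 3)^2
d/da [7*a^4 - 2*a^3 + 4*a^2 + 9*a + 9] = 28*a^3 - 6*a^2 + 8*a + 9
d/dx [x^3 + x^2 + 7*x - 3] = 3*x^2 + 2*x + 7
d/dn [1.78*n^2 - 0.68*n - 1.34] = 3.56*n - 0.68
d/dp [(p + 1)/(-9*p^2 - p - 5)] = (-9*p^2 - p + (p + 1)*(18*p + 1) - 5)/(9*p^2 + p + 5)^2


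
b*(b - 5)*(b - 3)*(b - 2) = b^4 - 10*b^3 + 31*b^2 - 30*b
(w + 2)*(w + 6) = w^2 + 8*w + 12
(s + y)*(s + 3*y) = s^2 + 4*s*y + 3*y^2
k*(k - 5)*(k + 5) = k^3 - 25*k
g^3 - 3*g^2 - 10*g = g*(g - 5)*(g + 2)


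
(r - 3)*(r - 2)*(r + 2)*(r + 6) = r^4 + 3*r^3 - 22*r^2 - 12*r + 72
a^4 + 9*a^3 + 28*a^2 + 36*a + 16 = (a + 1)*(a + 2)^2*(a + 4)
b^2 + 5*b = b*(b + 5)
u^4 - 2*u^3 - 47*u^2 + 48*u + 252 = (u - 7)*(u - 3)*(u + 2)*(u + 6)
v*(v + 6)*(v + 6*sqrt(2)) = v^3 + 6*v^2 + 6*sqrt(2)*v^2 + 36*sqrt(2)*v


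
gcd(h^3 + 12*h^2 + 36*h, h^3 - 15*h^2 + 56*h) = h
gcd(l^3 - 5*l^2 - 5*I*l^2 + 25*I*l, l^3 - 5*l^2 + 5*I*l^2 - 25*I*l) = l^2 - 5*l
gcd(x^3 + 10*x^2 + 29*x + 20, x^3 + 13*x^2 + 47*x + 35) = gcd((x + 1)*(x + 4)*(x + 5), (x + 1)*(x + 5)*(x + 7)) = x^2 + 6*x + 5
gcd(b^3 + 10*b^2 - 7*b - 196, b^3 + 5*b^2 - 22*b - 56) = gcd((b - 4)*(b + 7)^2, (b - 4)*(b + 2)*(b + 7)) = b^2 + 3*b - 28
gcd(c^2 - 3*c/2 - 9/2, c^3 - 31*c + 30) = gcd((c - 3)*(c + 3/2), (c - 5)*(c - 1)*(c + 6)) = 1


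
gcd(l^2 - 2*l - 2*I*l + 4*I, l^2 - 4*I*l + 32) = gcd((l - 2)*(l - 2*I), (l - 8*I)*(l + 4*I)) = 1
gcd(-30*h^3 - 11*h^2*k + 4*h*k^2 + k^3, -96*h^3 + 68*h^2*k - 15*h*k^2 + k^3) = 3*h - k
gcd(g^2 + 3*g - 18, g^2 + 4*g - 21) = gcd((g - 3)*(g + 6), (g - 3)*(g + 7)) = g - 3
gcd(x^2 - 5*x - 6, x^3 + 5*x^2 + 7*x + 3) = x + 1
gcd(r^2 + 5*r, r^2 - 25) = r + 5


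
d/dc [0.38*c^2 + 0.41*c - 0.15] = 0.76*c + 0.41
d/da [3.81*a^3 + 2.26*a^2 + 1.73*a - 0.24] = 11.43*a^2 + 4.52*a + 1.73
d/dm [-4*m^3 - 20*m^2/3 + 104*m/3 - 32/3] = -12*m^2 - 40*m/3 + 104/3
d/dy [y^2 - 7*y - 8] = 2*y - 7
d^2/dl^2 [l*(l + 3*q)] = 2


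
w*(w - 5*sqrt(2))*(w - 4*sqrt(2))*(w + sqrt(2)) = w^4 - 8*sqrt(2)*w^3 + 22*w^2 + 40*sqrt(2)*w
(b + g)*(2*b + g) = 2*b^2 + 3*b*g + g^2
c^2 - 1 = (c - 1)*(c + 1)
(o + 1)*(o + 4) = o^2 + 5*o + 4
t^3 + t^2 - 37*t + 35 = (t - 5)*(t - 1)*(t + 7)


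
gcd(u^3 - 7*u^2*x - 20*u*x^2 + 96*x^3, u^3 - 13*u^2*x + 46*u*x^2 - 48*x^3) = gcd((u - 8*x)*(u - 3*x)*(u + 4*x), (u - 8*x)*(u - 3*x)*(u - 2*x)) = u^2 - 11*u*x + 24*x^2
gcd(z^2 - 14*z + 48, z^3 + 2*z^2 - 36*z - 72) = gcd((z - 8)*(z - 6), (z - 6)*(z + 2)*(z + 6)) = z - 6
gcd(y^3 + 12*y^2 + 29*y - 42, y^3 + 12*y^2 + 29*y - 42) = y^3 + 12*y^2 + 29*y - 42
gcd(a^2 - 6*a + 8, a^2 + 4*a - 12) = a - 2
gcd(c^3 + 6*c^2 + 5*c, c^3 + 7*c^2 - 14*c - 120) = c + 5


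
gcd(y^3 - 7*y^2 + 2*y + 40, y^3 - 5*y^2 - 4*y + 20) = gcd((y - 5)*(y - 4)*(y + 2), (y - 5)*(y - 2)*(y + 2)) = y^2 - 3*y - 10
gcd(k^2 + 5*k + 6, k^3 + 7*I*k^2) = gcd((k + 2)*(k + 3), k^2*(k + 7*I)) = 1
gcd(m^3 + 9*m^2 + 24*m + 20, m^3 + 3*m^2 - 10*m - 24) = m + 2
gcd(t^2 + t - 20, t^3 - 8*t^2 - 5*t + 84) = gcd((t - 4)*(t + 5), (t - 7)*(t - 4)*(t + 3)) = t - 4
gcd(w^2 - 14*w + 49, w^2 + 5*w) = 1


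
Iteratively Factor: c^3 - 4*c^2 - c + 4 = (c - 1)*(c^2 - 3*c - 4) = (c - 1)*(c + 1)*(c - 4)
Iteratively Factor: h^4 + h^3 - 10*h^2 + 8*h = (h + 4)*(h^3 - 3*h^2 + 2*h) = h*(h + 4)*(h^2 - 3*h + 2) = h*(h - 2)*(h + 4)*(h - 1)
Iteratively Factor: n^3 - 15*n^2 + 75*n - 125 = (n - 5)*(n^2 - 10*n + 25) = (n - 5)^2*(n - 5)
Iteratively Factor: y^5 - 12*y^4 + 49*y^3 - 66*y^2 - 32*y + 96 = (y + 1)*(y^4 - 13*y^3 + 62*y^2 - 128*y + 96) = (y - 4)*(y + 1)*(y^3 - 9*y^2 + 26*y - 24) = (y - 4)*(y - 2)*(y + 1)*(y^2 - 7*y + 12) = (y - 4)*(y - 3)*(y - 2)*(y + 1)*(y - 4)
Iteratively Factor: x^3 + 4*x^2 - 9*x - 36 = (x + 3)*(x^2 + x - 12) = (x + 3)*(x + 4)*(x - 3)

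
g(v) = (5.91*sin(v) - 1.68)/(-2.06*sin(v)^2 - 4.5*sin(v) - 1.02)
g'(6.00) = -1754.34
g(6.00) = -43.52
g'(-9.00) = 33.62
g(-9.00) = -8.49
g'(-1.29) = 0.61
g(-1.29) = -5.25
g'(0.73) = -0.39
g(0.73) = -0.46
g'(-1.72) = -0.38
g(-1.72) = -5.32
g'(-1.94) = -0.65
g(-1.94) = -5.19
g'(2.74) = 1.39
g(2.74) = -0.20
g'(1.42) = -0.02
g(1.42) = -0.56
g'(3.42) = 2770.91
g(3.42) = -54.06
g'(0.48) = -1.01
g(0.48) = -0.30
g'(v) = (4.12*sin(v)*cos(v) + 4.5*cos(v))*(5.91*sin(v) - 1.68)/(-2.06*sin(v)^2 - 4.5*sin(v) - 1.02)^2 + 5.91*cos(v)/(-2.06*sin(v)^2 - 4.5*sin(v) - 1.02)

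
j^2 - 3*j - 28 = (j - 7)*(j + 4)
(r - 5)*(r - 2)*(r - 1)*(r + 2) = r^4 - 6*r^3 + r^2 + 24*r - 20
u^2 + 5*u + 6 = (u + 2)*(u + 3)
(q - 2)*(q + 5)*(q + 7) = q^3 + 10*q^2 + 11*q - 70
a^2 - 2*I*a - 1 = (a - I)^2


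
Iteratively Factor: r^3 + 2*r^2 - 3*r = (r + 3)*(r^2 - r) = r*(r + 3)*(r - 1)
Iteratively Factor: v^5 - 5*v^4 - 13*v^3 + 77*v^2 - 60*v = (v)*(v^4 - 5*v^3 - 13*v^2 + 77*v - 60) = v*(v - 5)*(v^3 - 13*v + 12) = v*(v - 5)*(v - 3)*(v^2 + 3*v - 4) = v*(v - 5)*(v - 3)*(v - 1)*(v + 4)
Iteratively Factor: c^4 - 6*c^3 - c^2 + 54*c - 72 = (c - 3)*(c^3 - 3*c^2 - 10*c + 24) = (c - 3)*(c - 2)*(c^2 - c - 12) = (c - 4)*(c - 3)*(c - 2)*(c + 3)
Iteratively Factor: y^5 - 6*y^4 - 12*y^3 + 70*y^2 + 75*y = (y + 3)*(y^4 - 9*y^3 + 15*y^2 + 25*y) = (y + 1)*(y + 3)*(y^3 - 10*y^2 + 25*y) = (y - 5)*(y + 1)*(y + 3)*(y^2 - 5*y) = y*(y - 5)*(y + 1)*(y + 3)*(y - 5)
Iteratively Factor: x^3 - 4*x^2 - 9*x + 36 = (x - 4)*(x^2 - 9) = (x - 4)*(x + 3)*(x - 3)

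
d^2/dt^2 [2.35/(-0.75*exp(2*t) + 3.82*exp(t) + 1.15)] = (2.35*(1.5*exp(t) - 3.82)*(3.0*exp(t) - 7.64)*exp(t) + (7.05*exp(t) - 8.977)*(-0.75*exp(2*t) + 3.82*exp(t) + 1.15))*exp(t)/(-0.75*exp(2*t) + 3.82*exp(t) + 1.15)^3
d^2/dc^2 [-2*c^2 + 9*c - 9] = -4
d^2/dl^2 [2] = 0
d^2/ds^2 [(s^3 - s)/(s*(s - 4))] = 30/(s^3 - 12*s^2 + 48*s - 64)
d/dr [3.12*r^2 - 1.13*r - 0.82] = 6.24*r - 1.13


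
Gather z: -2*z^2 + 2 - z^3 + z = -z^3 - 2*z^2 + z + 2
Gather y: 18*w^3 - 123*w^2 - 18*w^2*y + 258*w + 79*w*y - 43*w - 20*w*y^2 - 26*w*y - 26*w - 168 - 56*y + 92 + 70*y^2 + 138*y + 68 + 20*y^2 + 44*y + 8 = 18*w^3 - 123*w^2 + 189*w + y^2*(90 - 20*w) + y*(-18*w^2 + 53*w + 126)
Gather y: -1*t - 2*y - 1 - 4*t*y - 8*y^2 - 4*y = -t - 8*y^2 + y*(-4*t - 6) - 1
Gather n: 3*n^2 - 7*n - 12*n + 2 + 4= 3*n^2 - 19*n + 6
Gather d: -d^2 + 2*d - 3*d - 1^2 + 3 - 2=-d^2 - d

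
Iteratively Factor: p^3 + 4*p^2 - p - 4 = (p + 4)*(p^2 - 1) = (p + 1)*(p + 4)*(p - 1)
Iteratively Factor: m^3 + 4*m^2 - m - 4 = (m - 1)*(m^2 + 5*m + 4) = (m - 1)*(m + 1)*(m + 4)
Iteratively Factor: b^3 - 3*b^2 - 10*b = (b)*(b^2 - 3*b - 10) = b*(b + 2)*(b - 5)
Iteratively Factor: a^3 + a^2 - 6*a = (a + 3)*(a^2 - 2*a) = (a - 2)*(a + 3)*(a)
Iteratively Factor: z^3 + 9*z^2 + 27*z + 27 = (z + 3)*(z^2 + 6*z + 9) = (z + 3)^2*(z + 3)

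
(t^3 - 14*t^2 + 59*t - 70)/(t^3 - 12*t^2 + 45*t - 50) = (t - 7)/(t - 5)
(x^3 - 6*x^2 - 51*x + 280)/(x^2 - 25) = (x^2 - x - 56)/(x + 5)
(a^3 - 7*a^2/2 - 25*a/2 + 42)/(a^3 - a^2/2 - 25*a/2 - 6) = (2*a^2 + a - 21)/(2*a^2 + 7*a + 3)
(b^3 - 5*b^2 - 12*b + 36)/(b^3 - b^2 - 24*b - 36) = (b - 2)/(b + 2)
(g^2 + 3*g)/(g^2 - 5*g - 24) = g/(g - 8)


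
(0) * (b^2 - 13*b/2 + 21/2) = 0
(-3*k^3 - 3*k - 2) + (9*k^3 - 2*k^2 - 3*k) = 6*k^3 - 2*k^2 - 6*k - 2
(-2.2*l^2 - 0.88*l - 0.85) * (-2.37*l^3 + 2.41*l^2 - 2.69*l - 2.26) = 5.214*l^5 - 3.2164*l^4 + 5.8117*l^3 + 5.2907*l^2 + 4.2753*l + 1.921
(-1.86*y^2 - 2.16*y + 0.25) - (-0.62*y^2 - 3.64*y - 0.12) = -1.24*y^2 + 1.48*y + 0.37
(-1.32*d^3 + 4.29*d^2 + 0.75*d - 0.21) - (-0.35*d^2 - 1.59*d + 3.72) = -1.32*d^3 + 4.64*d^2 + 2.34*d - 3.93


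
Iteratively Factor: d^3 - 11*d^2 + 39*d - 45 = (d - 3)*(d^2 - 8*d + 15) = (d - 3)^2*(d - 5)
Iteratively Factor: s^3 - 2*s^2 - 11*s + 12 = (s + 3)*(s^2 - 5*s + 4) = (s - 4)*(s + 3)*(s - 1)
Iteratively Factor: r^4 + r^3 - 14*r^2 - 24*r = (r + 2)*(r^3 - r^2 - 12*r) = (r - 4)*(r + 2)*(r^2 + 3*r) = r*(r - 4)*(r + 2)*(r + 3)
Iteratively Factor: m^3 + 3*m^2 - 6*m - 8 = (m - 2)*(m^2 + 5*m + 4) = (m - 2)*(m + 1)*(m + 4)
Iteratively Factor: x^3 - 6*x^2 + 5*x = (x)*(x^2 - 6*x + 5) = x*(x - 1)*(x - 5)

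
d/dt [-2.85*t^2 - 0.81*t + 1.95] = -5.7*t - 0.81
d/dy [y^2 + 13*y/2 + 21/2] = 2*y + 13/2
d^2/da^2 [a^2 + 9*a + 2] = 2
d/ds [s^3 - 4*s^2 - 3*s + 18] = 3*s^2 - 8*s - 3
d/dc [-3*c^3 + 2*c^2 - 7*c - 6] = -9*c^2 + 4*c - 7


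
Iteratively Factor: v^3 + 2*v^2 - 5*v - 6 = (v + 3)*(v^2 - v - 2) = (v + 1)*(v + 3)*(v - 2)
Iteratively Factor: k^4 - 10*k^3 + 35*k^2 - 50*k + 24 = (k - 1)*(k^3 - 9*k^2 + 26*k - 24) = (k - 4)*(k - 1)*(k^2 - 5*k + 6) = (k - 4)*(k - 3)*(k - 1)*(k - 2)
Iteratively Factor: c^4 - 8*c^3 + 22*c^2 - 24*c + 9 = (c - 3)*(c^3 - 5*c^2 + 7*c - 3) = (c - 3)*(c - 1)*(c^2 - 4*c + 3) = (c - 3)*(c - 1)^2*(c - 3)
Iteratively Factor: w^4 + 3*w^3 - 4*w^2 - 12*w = (w + 2)*(w^3 + w^2 - 6*w) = w*(w + 2)*(w^2 + w - 6) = w*(w + 2)*(w + 3)*(w - 2)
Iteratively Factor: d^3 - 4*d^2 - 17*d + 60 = (d + 4)*(d^2 - 8*d + 15) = (d - 3)*(d + 4)*(d - 5)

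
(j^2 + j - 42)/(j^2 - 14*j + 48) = (j + 7)/(j - 8)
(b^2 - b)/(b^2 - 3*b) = (b - 1)/(b - 3)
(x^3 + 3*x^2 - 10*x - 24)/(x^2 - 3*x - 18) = (-x^3 - 3*x^2 + 10*x + 24)/(-x^2 + 3*x + 18)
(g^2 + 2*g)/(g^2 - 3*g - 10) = g/(g - 5)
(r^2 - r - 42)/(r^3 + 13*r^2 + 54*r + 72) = (r - 7)/(r^2 + 7*r + 12)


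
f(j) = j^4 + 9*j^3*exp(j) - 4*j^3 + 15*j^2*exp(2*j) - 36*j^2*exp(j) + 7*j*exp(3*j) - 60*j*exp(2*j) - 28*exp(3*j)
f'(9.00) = 59691874507586.76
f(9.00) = 18666038439616.57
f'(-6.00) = -1300.54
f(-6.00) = 2151.97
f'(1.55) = -7961.08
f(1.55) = -3316.80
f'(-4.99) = -802.45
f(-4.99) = 1103.34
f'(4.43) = 10418095.02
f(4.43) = 1987370.15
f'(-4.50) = -614.92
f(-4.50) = 757.42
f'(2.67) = -82279.02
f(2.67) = -40395.90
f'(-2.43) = -126.38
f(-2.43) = 63.97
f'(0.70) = -1056.60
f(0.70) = -359.59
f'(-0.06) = -109.71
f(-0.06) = -20.62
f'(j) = 9*j^3*exp(j) + 4*j^3 + 30*j^2*exp(2*j) - 9*j^2*exp(j) - 12*j^2 + 21*j*exp(3*j) - 90*j*exp(2*j) - 72*j*exp(j) - 77*exp(3*j) - 60*exp(2*j)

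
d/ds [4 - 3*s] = -3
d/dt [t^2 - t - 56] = 2*t - 1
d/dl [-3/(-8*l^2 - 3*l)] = 3*(-16*l - 3)/(l^2*(8*l + 3)^2)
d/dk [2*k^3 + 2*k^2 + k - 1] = 6*k^2 + 4*k + 1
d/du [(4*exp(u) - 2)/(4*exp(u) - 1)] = 4*exp(u)/(4*exp(u) - 1)^2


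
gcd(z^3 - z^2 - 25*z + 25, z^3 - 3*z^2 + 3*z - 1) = z - 1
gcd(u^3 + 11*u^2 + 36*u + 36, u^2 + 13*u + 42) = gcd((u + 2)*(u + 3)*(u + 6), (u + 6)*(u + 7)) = u + 6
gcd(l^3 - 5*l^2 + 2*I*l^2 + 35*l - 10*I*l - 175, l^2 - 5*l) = l - 5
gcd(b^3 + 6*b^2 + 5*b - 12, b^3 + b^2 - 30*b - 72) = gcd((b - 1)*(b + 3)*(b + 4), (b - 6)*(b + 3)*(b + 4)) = b^2 + 7*b + 12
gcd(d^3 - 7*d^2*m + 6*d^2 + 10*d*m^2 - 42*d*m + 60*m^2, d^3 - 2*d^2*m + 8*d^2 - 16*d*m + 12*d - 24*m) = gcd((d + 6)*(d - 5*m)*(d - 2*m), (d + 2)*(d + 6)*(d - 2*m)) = d^2 - 2*d*m + 6*d - 12*m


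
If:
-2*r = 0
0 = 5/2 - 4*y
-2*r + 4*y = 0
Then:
No Solution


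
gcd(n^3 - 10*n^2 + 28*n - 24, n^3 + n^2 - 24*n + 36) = n - 2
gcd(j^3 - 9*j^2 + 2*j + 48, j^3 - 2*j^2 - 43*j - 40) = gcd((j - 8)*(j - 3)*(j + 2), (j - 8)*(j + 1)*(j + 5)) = j - 8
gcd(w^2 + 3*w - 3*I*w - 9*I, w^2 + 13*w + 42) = 1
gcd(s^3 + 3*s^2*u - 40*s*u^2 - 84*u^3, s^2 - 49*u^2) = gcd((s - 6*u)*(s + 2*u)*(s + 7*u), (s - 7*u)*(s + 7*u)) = s + 7*u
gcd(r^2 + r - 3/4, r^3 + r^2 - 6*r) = 1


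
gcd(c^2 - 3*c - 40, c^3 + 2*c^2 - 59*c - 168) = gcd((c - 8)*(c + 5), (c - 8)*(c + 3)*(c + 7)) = c - 8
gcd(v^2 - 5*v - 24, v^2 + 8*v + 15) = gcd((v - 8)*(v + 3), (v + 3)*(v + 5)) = v + 3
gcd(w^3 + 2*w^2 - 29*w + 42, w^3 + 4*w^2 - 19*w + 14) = w^2 + 5*w - 14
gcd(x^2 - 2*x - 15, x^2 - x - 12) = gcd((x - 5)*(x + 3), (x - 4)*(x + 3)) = x + 3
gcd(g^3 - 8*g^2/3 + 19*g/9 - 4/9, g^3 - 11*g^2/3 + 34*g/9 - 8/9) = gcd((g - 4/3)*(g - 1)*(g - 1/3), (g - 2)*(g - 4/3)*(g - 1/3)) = g^2 - 5*g/3 + 4/9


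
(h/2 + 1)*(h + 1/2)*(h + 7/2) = h^3/2 + 3*h^2 + 39*h/8 + 7/4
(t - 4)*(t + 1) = t^2 - 3*t - 4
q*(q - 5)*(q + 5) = q^3 - 25*q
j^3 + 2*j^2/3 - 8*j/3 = j*(j - 4/3)*(j + 2)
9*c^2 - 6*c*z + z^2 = (-3*c + z)^2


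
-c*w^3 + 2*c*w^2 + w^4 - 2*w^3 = w^2*(-c + w)*(w - 2)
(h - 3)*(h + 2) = h^2 - h - 6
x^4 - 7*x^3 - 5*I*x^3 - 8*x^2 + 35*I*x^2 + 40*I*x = x*(x - 8)*(x + 1)*(x - 5*I)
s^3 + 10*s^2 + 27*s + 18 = (s + 1)*(s + 3)*(s + 6)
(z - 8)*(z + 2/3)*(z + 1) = z^3 - 19*z^2/3 - 38*z/3 - 16/3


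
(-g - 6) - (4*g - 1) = -5*g - 5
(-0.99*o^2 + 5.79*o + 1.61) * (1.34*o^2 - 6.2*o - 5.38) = -1.3266*o^4 + 13.8966*o^3 - 28.4144*o^2 - 41.1322*o - 8.6618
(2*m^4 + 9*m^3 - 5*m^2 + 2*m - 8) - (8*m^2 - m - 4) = 2*m^4 + 9*m^3 - 13*m^2 + 3*m - 4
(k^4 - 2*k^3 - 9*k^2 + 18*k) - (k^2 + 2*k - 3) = k^4 - 2*k^3 - 10*k^2 + 16*k + 3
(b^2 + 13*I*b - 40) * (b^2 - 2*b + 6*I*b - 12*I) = b^4 - 2*b^3 + 19*I*b^3 - 118*b^2 - 38*I*b^2 + 236*b - 240*I*b + 480*I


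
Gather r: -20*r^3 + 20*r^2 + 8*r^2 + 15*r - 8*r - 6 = -20*r^3 + 28*r^2 + 7*r - 6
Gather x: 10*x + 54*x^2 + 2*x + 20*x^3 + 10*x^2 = 20*x^3 + 64*x^2 + 12*x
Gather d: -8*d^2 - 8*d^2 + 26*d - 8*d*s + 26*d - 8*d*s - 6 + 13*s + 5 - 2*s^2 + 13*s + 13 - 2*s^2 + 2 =-16*d^2 + d*(52 - 16*s) - 4*s^2 + 26*s + 14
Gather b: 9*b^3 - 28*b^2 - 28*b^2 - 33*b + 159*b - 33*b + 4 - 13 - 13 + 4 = 9*b^3 - 56*b^2 + 93*b - 18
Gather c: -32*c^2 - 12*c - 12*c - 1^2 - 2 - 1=-32*c^2 - 24*c - 4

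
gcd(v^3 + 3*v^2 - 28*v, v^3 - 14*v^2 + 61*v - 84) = v - 4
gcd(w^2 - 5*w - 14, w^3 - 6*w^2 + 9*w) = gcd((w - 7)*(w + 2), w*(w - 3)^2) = 1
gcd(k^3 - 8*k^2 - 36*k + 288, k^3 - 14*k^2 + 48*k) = k^2 - 14*k + 48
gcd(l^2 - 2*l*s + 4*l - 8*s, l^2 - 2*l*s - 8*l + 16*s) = -l + 2*s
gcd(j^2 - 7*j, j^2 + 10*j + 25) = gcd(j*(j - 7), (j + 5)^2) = 1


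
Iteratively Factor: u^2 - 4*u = (u - 4)*(u)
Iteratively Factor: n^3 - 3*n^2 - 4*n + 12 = (n - 3)*(n^2 - 4) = (n - 3)*(n + 2)*(n - 2)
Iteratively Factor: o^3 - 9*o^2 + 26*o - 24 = (o - 2)*(o^2 - 7*o + 12) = (o - 3)*(o - 2)*(o - 4)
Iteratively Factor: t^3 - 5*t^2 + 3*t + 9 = (t - 3)*(t^2 - 2*t - 3) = (t - 3)*(t + 1)*(t - 3)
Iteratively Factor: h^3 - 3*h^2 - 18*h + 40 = (h + 4)*(h^2 - 7*h + 10) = (h - 2)*(h + 4)*(h - 5)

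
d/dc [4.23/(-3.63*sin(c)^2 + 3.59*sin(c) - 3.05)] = (30.7098*sin(c) - 15.1857)*cos(c)/(3.63*sin(c)^2 - 3.59*sin(c) + 3.05)^2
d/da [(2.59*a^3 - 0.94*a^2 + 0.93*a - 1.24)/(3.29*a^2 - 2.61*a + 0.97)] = (8.5211*a^4 - 13.5198*a^3 + 6.9306*a^2 + 6.3356*a - 2.3343)/(10.8241*a^4 - 17.1738*a^3 + 13.1947*a^2 - 5.0634*a + 0.9409)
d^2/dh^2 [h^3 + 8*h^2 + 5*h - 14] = 6*h + 16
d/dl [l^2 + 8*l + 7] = 2*l + 8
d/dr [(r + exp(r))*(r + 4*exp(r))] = 5*r*exp(r) + 2*r + 8*exp(2*r) + 5*exp(r)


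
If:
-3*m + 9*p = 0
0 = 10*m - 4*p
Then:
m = 0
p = 0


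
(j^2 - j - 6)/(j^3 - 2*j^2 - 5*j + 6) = 1/(j - 1)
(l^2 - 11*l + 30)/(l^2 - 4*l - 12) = (l - 5)/(l + 2)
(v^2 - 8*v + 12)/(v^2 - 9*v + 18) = (v - 2)/(v - 3)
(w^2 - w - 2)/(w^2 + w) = (w - 2)/w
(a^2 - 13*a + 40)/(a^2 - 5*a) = (a - 8)/a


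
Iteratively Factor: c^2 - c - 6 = (c + 2)*(c - 3)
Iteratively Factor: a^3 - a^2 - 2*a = (a - 2)*(a^2 + a) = a*(a - 2)*(a + 1)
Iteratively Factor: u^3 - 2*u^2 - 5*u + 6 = (u + 2)*(u^2 - 4*u + 3) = (u - 3)*(u + 2)*(u - 1)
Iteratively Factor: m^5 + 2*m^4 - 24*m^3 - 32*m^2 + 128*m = (m + 4)*(m^4 - 2*m^3 - 16*m^2 + 32*m) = (m - 2)*(m + 4)*(m^3 - 16*m) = (m - 4)*(m - 2)*(m + 4)*(m^2 + 4*m) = m*(m - 4)*(m - 2)*(m + 4)*(m + 4)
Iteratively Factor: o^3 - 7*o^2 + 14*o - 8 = (o - 4)*(o^2 - 3*o + 2) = (o - 4)*(o - 1)*(o - 2)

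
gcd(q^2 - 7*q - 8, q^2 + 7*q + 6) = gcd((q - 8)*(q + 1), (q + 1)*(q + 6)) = q + 1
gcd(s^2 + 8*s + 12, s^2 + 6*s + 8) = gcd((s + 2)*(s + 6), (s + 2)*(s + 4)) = s + 2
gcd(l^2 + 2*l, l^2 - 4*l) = l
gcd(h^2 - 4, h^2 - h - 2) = h - 2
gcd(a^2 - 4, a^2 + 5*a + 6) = a + 2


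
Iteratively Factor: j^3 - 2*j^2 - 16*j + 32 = (j - 2)*(j^2 - 16) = (j - 4)*(j - 2)*(j + 4)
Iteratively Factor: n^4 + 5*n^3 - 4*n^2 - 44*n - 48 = (n + 2)*(n^3 + 3*n^2 - 10*n - 24) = (n + 2)*(n + 4)*(n^2 - n - 6) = (n - 3)*(n + 2)*(n + 4)*(n + 2)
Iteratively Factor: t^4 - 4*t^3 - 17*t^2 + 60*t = (t - 5)*(t^3 + t^2 - 12*t) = (t - 5)*(t - 3)*(t^2 + 4*t) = t*(t - 5)*(t - 3)*(t + 4)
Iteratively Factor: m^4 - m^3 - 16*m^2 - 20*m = (m - 5)*(m^3 + 4*m^2 + 4*m) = m*(m - 5)*(m^2 + 4*m + 4) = m*(m - 5)*(m + 2)*(m + 2)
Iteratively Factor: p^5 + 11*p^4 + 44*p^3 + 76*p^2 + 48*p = (p + 4)*(p^4 + 7*p^3 + 16*p^2 + 12*p) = (p + 3)*(p + 4)*(p^3 + 4*p^2 + 4*p) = (p + 2)*(p + 3)*(p + 4)*(p^2 + 2*p) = p*(p + 2)*(p + 3)*(p + 4)*(p + 2)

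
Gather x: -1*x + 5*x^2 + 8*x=5*x^2 + 7*x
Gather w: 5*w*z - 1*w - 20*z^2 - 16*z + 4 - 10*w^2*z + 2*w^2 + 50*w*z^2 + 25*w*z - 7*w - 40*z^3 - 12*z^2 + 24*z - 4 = w^2*(2 - 10*z) + w*(50*z^2 + 30*z - 8) - 40*z^3 - 32*z^2 + 8*z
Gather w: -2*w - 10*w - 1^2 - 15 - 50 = -12*w - 66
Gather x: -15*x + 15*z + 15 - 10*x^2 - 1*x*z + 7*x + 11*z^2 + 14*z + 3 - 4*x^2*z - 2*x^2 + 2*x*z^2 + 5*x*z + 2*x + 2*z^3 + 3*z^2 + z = x^2*(-4*z - 12) + x*(2*z^2 + 4*z - 6) + 2*z^3 + 14*z^2 + 30*z + 18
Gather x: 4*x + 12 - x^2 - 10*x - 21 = -x^2 - 6*x - 9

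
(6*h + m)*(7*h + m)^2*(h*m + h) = 294*h^4*m + 294*h^4 + 133*h^3*m^2 + 133*h^3*m + 20*h^2*m^3 + 20*h^2*m^2 + h*m^4 + h*m^3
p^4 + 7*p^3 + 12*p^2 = p^2*(p + 3)*(p + 4)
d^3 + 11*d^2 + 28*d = d*(d + 4)*(d + 7)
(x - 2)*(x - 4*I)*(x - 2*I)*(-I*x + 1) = -I*x^4 - 5*x^3 + 2*I*x^3 + 10*x^2 + 2*I*x^2 - 8*x - 4*I*x + 16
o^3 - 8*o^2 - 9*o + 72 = (o - 8)*(o - 3)*(o + 3)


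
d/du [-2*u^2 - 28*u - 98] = -4*u - 28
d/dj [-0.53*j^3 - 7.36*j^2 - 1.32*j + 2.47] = -1.59*j^2 - 14.72*j - 1.32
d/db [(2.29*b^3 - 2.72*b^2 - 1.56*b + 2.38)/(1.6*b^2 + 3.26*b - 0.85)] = (3.664*b^4 + 14.9308*b^3 - 12.2107*b^2 - 2.992*b - 6.4328)/(2.56*b^4 + 10.432*b^3 + 7.9076*b^2 - 5.542*b + 0.7225)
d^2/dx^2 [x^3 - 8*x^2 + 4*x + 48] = 6*x - 16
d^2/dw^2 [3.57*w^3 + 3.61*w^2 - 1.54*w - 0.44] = 21.42*w + 7.22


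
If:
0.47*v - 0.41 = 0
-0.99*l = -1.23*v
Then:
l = 1.08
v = 0.87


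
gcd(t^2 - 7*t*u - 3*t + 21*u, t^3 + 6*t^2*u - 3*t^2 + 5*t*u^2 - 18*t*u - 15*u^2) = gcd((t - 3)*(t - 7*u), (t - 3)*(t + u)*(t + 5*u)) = t - 3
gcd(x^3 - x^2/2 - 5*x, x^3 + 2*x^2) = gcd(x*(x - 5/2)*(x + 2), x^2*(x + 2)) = x^2 + 2*x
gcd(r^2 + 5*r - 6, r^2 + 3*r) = 1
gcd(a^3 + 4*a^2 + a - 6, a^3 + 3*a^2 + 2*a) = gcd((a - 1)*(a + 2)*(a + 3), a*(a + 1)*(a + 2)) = a + 2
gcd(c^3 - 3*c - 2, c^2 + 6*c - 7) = 1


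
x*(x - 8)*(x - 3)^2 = x^4 - 14*x^3 + 57*x^2 - 72*x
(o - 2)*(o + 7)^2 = o^3 + 12*o^2 + 21*o - 98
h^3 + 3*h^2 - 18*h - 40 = (h - 4)*(h + 2)*(h + 5)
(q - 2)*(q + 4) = q^2 + 2*q - 8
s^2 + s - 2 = (s - 1)*(s + 2)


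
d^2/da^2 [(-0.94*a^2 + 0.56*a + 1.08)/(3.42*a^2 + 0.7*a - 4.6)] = (-1.4210854715202e-14*a^4 + 17.600688*a^3 - 12.935808*a^2 + 68.37264*a - 1.13487999999999)/(40.001688*a^6 + 24.56244*a^5 - 156.38292*a^4 - 65.7314*a^3 + 210.3396*a^2 + 44.436*a - 97.336)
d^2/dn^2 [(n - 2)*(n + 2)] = 2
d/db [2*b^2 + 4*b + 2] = 4*b + 4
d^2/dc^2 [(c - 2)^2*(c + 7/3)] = 6*c - 10/3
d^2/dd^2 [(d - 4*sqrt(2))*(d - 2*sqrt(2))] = 2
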